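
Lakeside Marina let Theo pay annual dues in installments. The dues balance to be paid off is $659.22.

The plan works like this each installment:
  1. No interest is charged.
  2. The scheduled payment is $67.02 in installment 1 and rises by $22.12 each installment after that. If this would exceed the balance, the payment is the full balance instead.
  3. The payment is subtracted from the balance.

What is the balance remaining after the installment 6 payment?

Installment 1: opening $659.22; payment $67.02; balance $592.20
Installment 2: opening $592.20; payment $89.14; balance $503.06
Installment 3: opening $503.06; payment $111.26; balance $391.80
Installment 4: opening $391.80; payment $133.38; balance $258.42
Installment 5: opening $258.42; payment $155.50; balance $102.92
Installment 6: opening $102.92; payment $102.92; balance $0.00

$0.00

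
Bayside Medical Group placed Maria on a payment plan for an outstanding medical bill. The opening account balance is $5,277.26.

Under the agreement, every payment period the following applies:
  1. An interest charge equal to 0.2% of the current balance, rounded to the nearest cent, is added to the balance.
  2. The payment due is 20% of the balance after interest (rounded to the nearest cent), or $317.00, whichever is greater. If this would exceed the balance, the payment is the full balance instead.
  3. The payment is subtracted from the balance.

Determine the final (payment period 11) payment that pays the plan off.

$139.79

Payment period 1: opening $5,277.26; interest $10.55 → $5,287.81; payment $1,057.56; balance $4,230.25
Payment period 2: opening $4,230.25; interest $8.46 → $4,238.71; payment $847.74; balance $3,390.97
Payment period 3: opening $3,390.97; interest $6.78 → $3,397.75; payment $679.55; balance $2,718.20
Payment period 4: opening $2,718.20; interest $5.44 → $2,723.64; payment $544.73; balance $2,178.91
Payment period 5: opening $2,178.91; interest $4.36 → $2,183.27; payment $436.65; balance $1,746.62
Payment period 6: opening $1,746.62; interest $3.49 → $1,750.11; payment $350.02; balance $1,400.09
Payment period 7: opening $1,400.09; interest $2.80 → $1,402.89; payment $317.00; balance $1,085.89
Payment period 8: opening $1,085.89; interest $2.17 → $1,088.06; payment $317.00; balance $771.06
Payment period 9: opening $771.06; interest $1.54 → $772.60; payment $317.00; balance $455.60
Payment period 10: opening $455.60; interest $0.91 → $456.51; payment $317.00; balance $139.51
Payment period 11: opening $139.51; interest $0.28 → $139.79; payment $139.79; balance $0.00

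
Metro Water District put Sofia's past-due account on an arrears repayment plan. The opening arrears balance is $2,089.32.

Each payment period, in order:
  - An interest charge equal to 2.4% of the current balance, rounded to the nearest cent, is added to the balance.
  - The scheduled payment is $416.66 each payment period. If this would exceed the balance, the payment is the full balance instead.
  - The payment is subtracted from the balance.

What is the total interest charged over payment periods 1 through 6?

$164.62

Payment period 1: $2,089.32 +$50.14 interest = $2,139.46; pay $416.66 → $1,722.80
Payment period 2: $1,722.80 +$41.35 interest = $1,764.15; pay $416.66 → $1,347.49
Payment period 3: $1,347.49 +$32.34 interest = $1,379.83; pay $416.66 → $963.17
Payment period 4: $963.17 +$23.12 interest = $986.29; pay $416.66 → $569.63
Payment period 5: $569.63 +$13.67 interest = $583.30; pay $416.66 → $166.64
Payment period 6: $166.64 +$4.00 interest = $170.64; pay $170.64 → $0.00
Total interest: $50.14 + $41.35 + $32.34 + $23.12 + $13.67 + $4.00 = $164.62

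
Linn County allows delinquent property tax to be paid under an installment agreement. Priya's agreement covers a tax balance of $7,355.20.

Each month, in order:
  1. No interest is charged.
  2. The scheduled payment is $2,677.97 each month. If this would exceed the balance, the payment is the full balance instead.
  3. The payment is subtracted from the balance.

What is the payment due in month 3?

$1,999.26

# | Opening | Payment | End bal
1 | $7,355.20 | $2,677.97 | $4,677.23
2 | $4,677.23 | $2,677.97 | $1,999.26
3 | $1,999.26 | $1,999.26 | $0.00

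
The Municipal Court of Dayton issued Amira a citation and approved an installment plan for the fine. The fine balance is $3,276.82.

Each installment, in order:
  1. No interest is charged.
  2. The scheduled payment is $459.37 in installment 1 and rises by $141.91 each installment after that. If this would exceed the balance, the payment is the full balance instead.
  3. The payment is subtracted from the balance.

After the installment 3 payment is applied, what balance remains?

$1,472.98

# | Opening | Payment | End bal
1 | $3,276.82 | $459.37 | $2,817.45
2 | $2,817.45 | $601.28 | $2,216.17
3 | $2,216.17 | $743.19 | $1,472.98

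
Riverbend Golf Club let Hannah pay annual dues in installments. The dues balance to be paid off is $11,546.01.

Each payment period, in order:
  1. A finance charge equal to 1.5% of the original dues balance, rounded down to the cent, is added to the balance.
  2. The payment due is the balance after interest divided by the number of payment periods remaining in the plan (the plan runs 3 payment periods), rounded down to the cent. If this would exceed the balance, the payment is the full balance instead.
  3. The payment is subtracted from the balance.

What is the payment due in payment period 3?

Payment period 1: opening $11,546.01; interest $173.19 → $11,719.20; payment $3,906.40; balance $7,812.80
Payment period 2: opening $7,812.80; interest $173.19 → $7,985.99; payment $3,992.99; balance $3,993.00
Payment period 3: opening $3,993.00; interest $173.19 → $4,166.19; payment $4,166.19; balance $0.00

$4,166.19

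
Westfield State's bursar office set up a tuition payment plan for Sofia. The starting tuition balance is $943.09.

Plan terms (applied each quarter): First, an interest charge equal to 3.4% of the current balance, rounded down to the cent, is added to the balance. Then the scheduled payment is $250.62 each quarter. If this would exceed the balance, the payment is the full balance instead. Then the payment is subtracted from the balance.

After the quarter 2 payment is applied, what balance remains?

$498.54

Quarter 1: opening $943.09; interest $32.06 → $975.15; payment $250.62; balance $724.53
Quarter 2: opening $724.53; interest $24.63 → $749.16; payment $250.62; balance $498.54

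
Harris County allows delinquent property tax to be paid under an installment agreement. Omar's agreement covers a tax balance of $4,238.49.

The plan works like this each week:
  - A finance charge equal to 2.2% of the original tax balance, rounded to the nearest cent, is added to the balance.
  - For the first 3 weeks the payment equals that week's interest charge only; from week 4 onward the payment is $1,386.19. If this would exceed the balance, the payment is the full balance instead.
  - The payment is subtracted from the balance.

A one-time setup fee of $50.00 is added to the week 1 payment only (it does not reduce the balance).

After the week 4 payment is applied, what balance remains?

$2,945.55

Week 1: opening $4,238.49; interest $93.25 → $4,331.74; payment $93.25 (+ $50.00 fee); balance $4,238.49
Week 2: opening $4,238.49; interest $93.25 → $4,331.74; payment $93.25; balance $4,238.49
Week 3: opening $4,238.49; interest $93.25 → $4,331.74; payment $93.25; balance $4,238.49
Week 4: opening $4,238.49; interest $93.25 → $4,331.74; payment $1,386.19; balance $2,945.55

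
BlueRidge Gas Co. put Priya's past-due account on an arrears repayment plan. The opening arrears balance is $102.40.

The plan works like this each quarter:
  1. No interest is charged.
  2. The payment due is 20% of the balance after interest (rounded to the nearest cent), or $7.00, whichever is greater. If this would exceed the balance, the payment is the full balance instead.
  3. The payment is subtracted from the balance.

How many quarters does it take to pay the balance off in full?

10

# | Opening | Payment | End bal
1 | $102.40 | $20.48 | $81.92
2 | $81.92 | $16.38 | $65.54
3 | $65.54 | $13.11 | $52.43
4 | $52.43 | $10.49 | $41.94
5 | $41.94 | $8.39 | $33.55
6 | $33.55 | $7.00 | $26.55
7 | $26.55 | $7.00 | $19.55
8 | $19.55 | $7.00 | $12.55
9 | $12.55 | $7.00 | $5.55
10 | $5.55 | $5.55 | $0.00
Balance reaches $0.00 in quarter 10.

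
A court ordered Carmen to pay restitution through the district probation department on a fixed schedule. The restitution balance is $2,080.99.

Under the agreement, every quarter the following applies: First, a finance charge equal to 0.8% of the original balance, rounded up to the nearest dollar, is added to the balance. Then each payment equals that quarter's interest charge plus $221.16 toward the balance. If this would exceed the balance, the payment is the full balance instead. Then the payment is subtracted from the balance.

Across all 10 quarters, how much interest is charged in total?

Quarter 1: opening $2,080.99; interest $17.00 → $2,097.99; payment $238.16; balance $1,859.83
Quarter 2: opening $1,859.83; interest $17.00 → $1,876.83; payment $238.16; balance $1,638.67
Quarter 3: opening $1,638.67; interest $17.00 → $1,655.67; payment $238.16; balance $1,417.51
Quarter 4: opening $1,417.51; interest $17.00 → $1,434.51; payment $238.16; balance $1,196.35
Quarter 5: opening $1,196.35; interest $17.00 → $1,213.35; payment $238.16; balance $975.19
Quarter 6: opening $975.19; interest $17.00 → $992.19; payment $238.16; balance $754.03
Quarter 7: opening $754.03; interest $17.00 → $771.03; payment $238.16; balance $532.87
Quarter 8: opening $532.87; interest $17.00 → $549.87; payment $238.16; balance $311.71
Quarter 9: opening $311.71; interest $17.00 → $328.71; payment $238.16; balance $90.55
Quarter 10: opening $90.55; interest $17.00 → $107.55; payment $107.55; balance $0.00
Total interest: $17.00 + $17.00 + $17.00 + $17.00 + $17.00 + $17.00 + $17.00 + $17.00 + $17.00 + $17.00 = $170.00

$170.00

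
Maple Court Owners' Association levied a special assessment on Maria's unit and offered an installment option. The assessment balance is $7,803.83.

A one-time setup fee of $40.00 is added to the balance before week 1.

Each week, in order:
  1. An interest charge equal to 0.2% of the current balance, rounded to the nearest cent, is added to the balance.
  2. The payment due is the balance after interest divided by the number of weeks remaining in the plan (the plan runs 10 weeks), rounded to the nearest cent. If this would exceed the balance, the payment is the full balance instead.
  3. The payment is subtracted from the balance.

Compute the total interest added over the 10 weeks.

$86.81

# | Opening | Interest | Payment | End bal
1 | $7,843.83 | $15.69 | $785.95 | $7,073.57
2 | $7,073.57 | $14.15 | $787.52 | $6,300.20
3 | $6,300.20 | $12.60 | $789.10 | $5,523.70
4 | $5,523.70 | $11.05 | $790.68 | $4,744.07
5 | $4,744.07 | $9.49 | $792.26 | $3,961.30
6 | $3,961.30 | $7.92 | $793.84 | $3,175.38
7 | $3,175.38 | $6.35 | $795.43 | $2,386.30
8 | $2,386.30 | $4.77 | $797.02 | $1,594.05
9 | $1,594.05 | $3.19 | $798.62 | $798.62
10 | $798.62 | $1.60 | $800.22 | $0.00
Total interest: $15.69 + $14.15 + $12.60 + $11.05 + $9.49 + $7.92 + $6.35 + $4.77 + $3.19 + $1.60 = $86.81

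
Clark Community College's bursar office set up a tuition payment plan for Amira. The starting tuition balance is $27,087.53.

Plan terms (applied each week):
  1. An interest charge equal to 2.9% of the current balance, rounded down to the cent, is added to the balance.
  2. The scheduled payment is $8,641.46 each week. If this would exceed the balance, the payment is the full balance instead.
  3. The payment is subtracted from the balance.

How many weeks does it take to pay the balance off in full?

4

Week 1: $27,087.53 +$785.53 interest = $27,873.06; pay $8,641.46 → $19,231.60
Week 2: $19,231.60 +$557.71 interest = $19,789.31; pay $8,641.46 → $11,147.85
Week 3: $11,147.85 +$323.28 interest = $11,471.13; pay $8,641.46 → $2,829.67
Week 4: $2,829.67 +$82.06 interest = $2,911.73; pay $2,911.73 → $0.00
Balance reaches $0.00 in week 4.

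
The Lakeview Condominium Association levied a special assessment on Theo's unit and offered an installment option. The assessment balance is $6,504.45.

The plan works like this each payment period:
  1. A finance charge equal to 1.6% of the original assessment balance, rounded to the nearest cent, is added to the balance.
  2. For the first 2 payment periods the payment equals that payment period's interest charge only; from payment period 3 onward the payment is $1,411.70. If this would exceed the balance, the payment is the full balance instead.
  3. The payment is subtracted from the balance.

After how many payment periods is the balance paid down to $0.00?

# | Opening | Interest | Payment | End bal
1 | $6,504.45 | $104.07 | $104.07 | $6,504.45
2 | $6,504.45 | $104.07 | $104.07 | $6,504.45
3 | $6,504.45 | $104.07 | $1,411.70 | $5,196.82
4 | $5,196.82 | $104.07 | $1,411.70 | $3,889.19
5 | $3,889.19 | $104.07 | $1,411.70 | $2,581.56
6 | $2,581.56 | $104.07 | $1,411.70 | $1,273.93
7 | $1,273.93 | $104.07 | $1,378.00 | $0.00
Balance reaches $0.00 in payment period 7.

7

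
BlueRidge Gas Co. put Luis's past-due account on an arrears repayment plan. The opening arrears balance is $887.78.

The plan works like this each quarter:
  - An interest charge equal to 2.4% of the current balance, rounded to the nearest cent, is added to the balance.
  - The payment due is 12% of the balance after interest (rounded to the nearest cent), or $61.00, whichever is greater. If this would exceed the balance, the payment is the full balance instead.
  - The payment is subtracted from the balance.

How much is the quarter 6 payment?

Quarter 1: opening $887.78; interest $21.31 → $909.09; payment $109.09; balance $800.00
Quarter 2: opening $800.00; interest $19.20 → $819.20; payment $98.30; balance $720.90
Quarter 3: opening $720.90; interest $17.30 → $738.20; payment $88.58; balance $649.62
Quarter 4: opening $649.62; interest $15.59 → $665.21; payment $79.83; balance $585.38
Quarter 5: opening $585.38; interest $14.05 → $599.43; payment $71.93; balance $527.50
Quarter 6: opening $527.50; interest $12.66 → $540.16; payment $64.82; balance $475.34

$64.82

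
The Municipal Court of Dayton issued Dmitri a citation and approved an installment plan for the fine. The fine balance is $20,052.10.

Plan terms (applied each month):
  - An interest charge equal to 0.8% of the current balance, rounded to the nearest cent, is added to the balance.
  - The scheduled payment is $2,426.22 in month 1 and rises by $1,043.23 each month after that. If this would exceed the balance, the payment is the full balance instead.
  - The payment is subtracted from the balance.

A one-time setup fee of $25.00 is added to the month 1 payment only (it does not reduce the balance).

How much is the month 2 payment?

$3,469.45

# | Opening | Interest | Payment | Fee | End bal
1 | $20,052.10 | $160.42 | $2,426.22 | $25.00 | $17,786.30
2 | $17,786.30 | $142.29 | $3,469.45 | — | $14,459.14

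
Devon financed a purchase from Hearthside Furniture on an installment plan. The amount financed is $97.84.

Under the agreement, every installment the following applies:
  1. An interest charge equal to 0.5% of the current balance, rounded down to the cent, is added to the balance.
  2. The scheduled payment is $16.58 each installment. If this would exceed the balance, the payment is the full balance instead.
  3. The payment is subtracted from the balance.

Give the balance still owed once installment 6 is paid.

$0.04

# | Opening | Interest | Payment | End bal
1 | $97.84 | $0.48 | $16.58 | $81.74
2 | $81.74 | $0.40 | $16.58 | $65.56
3 | $65.56 | $0.32 | $16.58 | $49.30
4 | $49.30 | $0.24 | $16.58 | $32.96
5 | $32.96 | $0.16 | $16.58 | $16.54
6 | $16.54 | $0.08 | $16.58 | $0.04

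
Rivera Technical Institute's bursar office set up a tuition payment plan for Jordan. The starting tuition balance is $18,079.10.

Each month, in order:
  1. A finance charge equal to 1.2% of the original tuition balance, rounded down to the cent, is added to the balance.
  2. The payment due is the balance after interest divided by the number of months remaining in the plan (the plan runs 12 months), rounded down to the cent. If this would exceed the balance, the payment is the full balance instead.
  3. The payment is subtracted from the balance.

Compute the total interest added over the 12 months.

$2,603.28

Month 1: opening $18,079.10; interest $216.94 → $18,296.04; payment $1,524.67; balance $16,771.37
Month 2: opening $16,771.37; interest $216.94 → $16,988.31; payment $1,544.39; balance $15,443.92
Month 3: opening $15,443.92; interest $216.94 → $15,660.86; payment $1,566.08; balance $14,094.78
Month 4: opening $14,094.78; interest $216.94 → $14,311.72; payment $1,590.19; balance $12,721.53
Month 5: opening $12,721.53; interest $216.94 → $12,938.47; payment $1,617.30; balance $11,321.17
Month 6: opening $11,321.17; interest $216.94 → $11,538.11; payment $1,648.30; balance $9,889.81
Month 7: opening $9,889.81; interest $216.94 → $10,106.75; payment $1,684.45; balance $8,422.30
Month 8: opening $8,422.30; interest $216.94 → $8,639.24; payment $1,727.84; balance $6,911.40
Month 9: opening $6,911.40; interest $216.94 → $7,128.34; payment $1,782.08; balance $5,346.26
Month 10: opening $5,346.26; interest $216.94 → $5,563.20; payment $1,854.40; balance $3,708.80
Month 11: opening $3,708.80; interest $216.94 → $3,925.74; payment $1,962.87; balance $1,962.87
Month 12: opening $1,962.87; interest $216.94 → $2,179.81; payment $2,179.81; balance $0.00
Total interest: $216.94 + $216.94 + $216.94 + $216.94 + $216.94 + $216.94 + $216.94 + $216.94 + $216.94 + $216.94 + $216.94 + $216.94 = $2,603.28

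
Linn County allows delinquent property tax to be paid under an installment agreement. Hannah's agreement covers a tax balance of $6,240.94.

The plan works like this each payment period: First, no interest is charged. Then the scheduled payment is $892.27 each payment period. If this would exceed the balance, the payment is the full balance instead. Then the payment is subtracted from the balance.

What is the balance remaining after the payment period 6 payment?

Payment period 1: opening $6,240.94; payment $892.27; balance $5,348.67
Payment period 2: opening $5,348.67; payment $892.27; balance $4,456.40
Payment period 3: opening $4,456.40; payment $892.27; balance $3,564.13
Payment period 4: opening $3,564.13; payment $892.27; balance $2,671.86
Payment period 5: opening $2,671.86; payment $892.27; balance $1,779.59
Payment period 6: opening $1,779.59; payment $892.27; balance $887.32

$887.32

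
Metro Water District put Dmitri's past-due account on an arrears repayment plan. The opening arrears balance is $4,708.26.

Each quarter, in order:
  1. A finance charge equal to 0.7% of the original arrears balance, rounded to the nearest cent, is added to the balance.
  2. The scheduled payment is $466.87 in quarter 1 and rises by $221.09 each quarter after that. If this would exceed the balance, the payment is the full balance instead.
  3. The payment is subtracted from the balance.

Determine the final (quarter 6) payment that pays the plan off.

$360.77

Quarter 1: $4,708.26 +$32.96 interest = $4,741.22; pay $466.87 → $4,274.35
Quarter 2: $4,274.35 +$32.96 interest = $4,307.31; pay $687.96 → $3,619.35
Quarter 3: $3,619.35 +$32.96 interest = $3,652.31; pay $909.05 → $2,743.26
Quarter 4: $2,743.26 +$32.96 interest = $2,776.22; pay $1,130.14 → $1,646.08
Quarter 5: $1,646.08 +$32.96 interest = $1,679.04; pay $1,351.23 → $327.81
Quarter 6: $327.81 +$32.96 interest = $360.77; pay $360.77 → $0.00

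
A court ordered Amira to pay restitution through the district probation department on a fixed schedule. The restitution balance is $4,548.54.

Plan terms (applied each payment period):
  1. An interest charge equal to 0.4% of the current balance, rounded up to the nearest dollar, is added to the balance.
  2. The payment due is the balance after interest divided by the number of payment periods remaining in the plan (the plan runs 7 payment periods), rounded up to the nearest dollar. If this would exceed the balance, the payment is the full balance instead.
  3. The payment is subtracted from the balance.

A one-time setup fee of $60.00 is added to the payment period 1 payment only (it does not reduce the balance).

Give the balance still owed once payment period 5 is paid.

Payment period 1: opening $4,548.54; interest $19.00 → $4,567.54; payment $653.00 (+ $60.00 fee); balance $3,914.54
Payment period 2: opening $3,914.54; interest $16.00 → $3,930.54; payment $656.00; balance $3,274.54
Payment period 3: opening $3,274.54; interest $14.00 → $3,288.54; payment $658.00; balance $2,630.54
Payment period 4: opening $2,630.54; interest $11.00 → $2,641.54; payment $661.00; balance $1,980.54
Payment period 5: opening $1,980.54; interest $8.00 → $1,988.54; payment $663.00; balance $1,325.54

$1,325.54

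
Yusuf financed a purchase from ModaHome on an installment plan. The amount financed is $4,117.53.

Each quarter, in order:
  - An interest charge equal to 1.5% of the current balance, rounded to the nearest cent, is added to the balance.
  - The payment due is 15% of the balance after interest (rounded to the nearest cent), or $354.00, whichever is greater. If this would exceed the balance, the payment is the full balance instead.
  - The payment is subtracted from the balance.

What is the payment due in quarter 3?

# | Opening | Interest | Payment | End bal
1 | $4,117.53 | $61.76 | $626.89 | $3,552.40
2 | $3,552.40 | $53.29 | $540.85 | $3,064.84
3 | $3,064.84 | $45.97 | $466.62 | $2,644.19

$466.62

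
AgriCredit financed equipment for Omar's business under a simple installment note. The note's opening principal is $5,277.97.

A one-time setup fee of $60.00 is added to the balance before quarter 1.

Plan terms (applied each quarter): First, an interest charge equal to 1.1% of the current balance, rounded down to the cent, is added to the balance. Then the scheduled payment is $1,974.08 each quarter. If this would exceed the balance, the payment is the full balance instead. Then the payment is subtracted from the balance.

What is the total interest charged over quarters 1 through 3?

$112.69

Quarter 1: $5,337.97 +$58.71 interest = $5,396.68; pay $1,974.08 → $3,422.60
Quarter 2: $3,422.60 +$37.64 interest = $3,460.24; pay $1,974.08 → $1,486.16
Quarter 3: $1,486.16 +$16.34 interest = $1,502.50; pay $1,502.50 → $0.00
Total interest: $58.71 + $37.64 + $16.34 = $112.69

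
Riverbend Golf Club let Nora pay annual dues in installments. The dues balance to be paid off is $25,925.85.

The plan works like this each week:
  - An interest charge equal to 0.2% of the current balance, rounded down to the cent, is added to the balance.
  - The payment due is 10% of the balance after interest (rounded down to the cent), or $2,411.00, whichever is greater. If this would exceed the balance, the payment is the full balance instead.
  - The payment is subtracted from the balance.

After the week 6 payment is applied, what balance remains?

$11,511.32

Week 1: opening $25,925.85; interest $51.85 → $25,977.70; payment $2,597.77; balance $23,379.93
Week 2: opening $23,379.93; interest $46.75 → $23,426.68; payment $2,411.00; balance $21,015.68
Week 3: opening $21,015.68; interest $42.03 → $21,057.71; payment $2,411.00; balance $18,646.71
Week 4: opening $18,646.71; interest $37.29 → $18,684.00; payment $2,411.00; balance $16,273.00
Week 5: opening $16,273.00; interest $32.54 → $16,305.54; payment $2,411.00; balance $13,894.54
Week 6: opening $13,894.54; interest $27.78 → $13,922.32; payment $2,411.00; balance $11,511.32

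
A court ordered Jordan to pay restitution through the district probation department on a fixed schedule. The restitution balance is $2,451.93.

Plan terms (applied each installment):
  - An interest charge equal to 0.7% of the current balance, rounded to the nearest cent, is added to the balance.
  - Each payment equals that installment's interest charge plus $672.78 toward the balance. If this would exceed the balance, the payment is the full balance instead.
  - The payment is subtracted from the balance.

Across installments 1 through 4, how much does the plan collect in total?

Installment 1: opening $2,451.93; interest $17.16 → $2,469.09; payment $689.94; balance $1,779.15
Installment 2: opening $1,779.15; interest $12.45 → $1,791.60; payment $685.23; balance $1,106.37
Installment 3: opening $1,106.37; interest $7.74 → $1,114.11; payment $680.52; balance $433.59
Installment 4: opening $433.59; interest $3.04 → $436.63; payment $436.63; balance $0.00
Total paid: $2,492.32

$2,492.32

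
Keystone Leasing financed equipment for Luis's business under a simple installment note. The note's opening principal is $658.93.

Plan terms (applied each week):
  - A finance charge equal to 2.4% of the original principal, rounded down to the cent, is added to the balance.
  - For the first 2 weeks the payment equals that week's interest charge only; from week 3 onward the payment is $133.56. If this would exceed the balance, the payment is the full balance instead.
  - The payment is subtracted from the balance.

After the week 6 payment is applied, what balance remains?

# | Opening | Interest | Payment | End bal
1 | $658.93 | $15.81 | $15.81 | $658.93
2 | $658.93 | $15.81 | $15.81 | $658.93
3 | $658.93 | $15.81 | $133.56 | $541.18
4 | $541.18 | $15.81 | $133.56 | $423.43
5 | $423.43 | $15.81 | $133.56 | $305.68
6 | $305.68 | $15.81 | $133.56 | $187.93

$187.93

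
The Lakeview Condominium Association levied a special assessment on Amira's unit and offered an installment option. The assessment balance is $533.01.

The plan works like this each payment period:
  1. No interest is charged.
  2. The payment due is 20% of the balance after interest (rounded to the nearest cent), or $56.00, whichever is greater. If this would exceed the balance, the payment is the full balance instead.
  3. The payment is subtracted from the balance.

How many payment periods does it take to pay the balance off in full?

8

Payment period 1: opening $533.01; payment $106.60; balance $426.41
Payment period 2: opening $426.41; payment $85.28; balance $341.13
Payment period 3: opening $341.13; payment $68.23; balance $272.90
Payment period 4: opening $272.90; payment $56.00; balance $216.90
Payment period 5: opening $216.90; payment $56.00; balance $160.90
Payment period 6: opening $160.90; payment $56.00; balance $104.90
Payment period 7: opening $104.90; payment $56.00; balance $48.90
Payment period 8: opening $48.90; payment $48.90; balance $0.00
Balance reaches $0.00 in payment period 8.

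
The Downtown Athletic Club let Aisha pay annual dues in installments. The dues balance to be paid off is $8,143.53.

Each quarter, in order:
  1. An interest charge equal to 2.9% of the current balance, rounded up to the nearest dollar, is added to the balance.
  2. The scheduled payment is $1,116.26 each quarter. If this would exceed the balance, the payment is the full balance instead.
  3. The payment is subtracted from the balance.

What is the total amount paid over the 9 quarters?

# | Opening | Interest | Payment | End bal
1 | $8,143.53 | $237.00 | $1,116.26 | $7,264.27
2 | $7,264.27 | $211.00 | $1,116.26 | $6,359.01
3 | $6,359.01 | $185.00 | $1,116.26 | $5,427.75
4 | $5,427.75 | $158.00 | $1,116.26 | $4,469.49
5 | $4,469.49 | $130.00 | $1,116.26 | $3,483.23
6 | $3,483.23 | $102.00 | $1,116.26 | $2,468.97
7 | $2,468.97 | $72.00 | $1,116.26 | $1,424.71
8 | $1,424.71 | $42.00 | $1,116.26 | $350.45
9 | $350.45 | $11.00 | $361.45 | $0.00
Total paid: $9,291.53

$9,291.53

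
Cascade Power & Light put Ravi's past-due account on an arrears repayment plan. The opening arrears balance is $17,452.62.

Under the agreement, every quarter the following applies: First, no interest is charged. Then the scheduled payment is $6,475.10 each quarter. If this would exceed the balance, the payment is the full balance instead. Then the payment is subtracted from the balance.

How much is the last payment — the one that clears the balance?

Quarter 1: opening $17,452.62; payment $6,475.10; balance $10,977.52
Quarter 2: opening $10,977.52; payment $6,475.10; balance $4,502.42
Quarter 3: opening $4,502.42; payment $4,502.42; balance $0.00

$4,502.42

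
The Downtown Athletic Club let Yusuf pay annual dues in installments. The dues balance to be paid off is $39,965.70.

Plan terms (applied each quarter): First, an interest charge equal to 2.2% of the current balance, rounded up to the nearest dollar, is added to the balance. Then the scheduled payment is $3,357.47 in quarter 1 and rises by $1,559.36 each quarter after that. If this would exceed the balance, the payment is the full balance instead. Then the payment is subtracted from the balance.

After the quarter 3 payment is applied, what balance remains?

Quarter 1: $39,965.70 +$880.00 interest = $40,845.70; pay $3,357.47 → $37,488.23
Quarter 2: $37,488.23 +$825.00 interest = $38,313.23; pay $4,916.83 → $33,396.40
Quarter 3: $33,396.40 +$735.00 interest = $34,131.40; pay $6,476.19 → $27,655.21

$27,655.21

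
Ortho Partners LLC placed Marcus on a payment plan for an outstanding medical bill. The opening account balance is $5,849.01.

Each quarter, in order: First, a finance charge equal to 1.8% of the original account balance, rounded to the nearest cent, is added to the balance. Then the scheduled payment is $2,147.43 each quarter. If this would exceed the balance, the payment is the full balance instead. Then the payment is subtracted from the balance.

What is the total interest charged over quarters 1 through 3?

$315.84

# | Opening | Interest | Payment | End bal
1 | $5,849.01 | $105.28 | $2,147.43 | $3,806.86
2 | $3,806.86 | $105.28 | $2,147.43 | $1,764.71
3 | $1,764.71 | $105.28 | $1,869.99 | $0.00
Total interest: $105.28 + $105.28 + $105.28 = $315.84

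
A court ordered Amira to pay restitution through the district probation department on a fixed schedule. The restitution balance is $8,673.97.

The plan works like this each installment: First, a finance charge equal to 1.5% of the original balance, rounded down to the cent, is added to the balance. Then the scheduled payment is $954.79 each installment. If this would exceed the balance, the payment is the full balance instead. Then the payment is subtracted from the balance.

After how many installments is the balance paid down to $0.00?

Installment 1: opening $8,673.97; interest $130.10 → $8,804.07; payment $954.79; balance $7,849.28
Installment 2: opening $7,849.28; interest $130.10 → $7,979.38; payment $954.79; balance $7,024.59
Installment 3: opening $7,024.59; interest $130.10 → $7,154.69; payment $954.79; balance $6,199.90
Installment 4: opening $6,199.90; interest $130.10 → $6,330.00; payment $954.79; balance $5,375.21
Installment 5: opening $5,375.21; interest $130.10 → $5,505.31; payment $954.79; balance $4,550.52
Installment 6: opening $4,550.52; interest $130.10 → $4,680.62; payment $954.79; balance $3,725.83
Installment 7: opening $3,725.83; interest $130.10 → $3,855.93; payment $954.79; balance $2,901.14
Installment 8: opening $2,901.14; interest $130.10 → $3,031.24; payment $954.79; balance $2,076.45
Installment 9: opening $2,076.45; interest $130.10 → $2,206.55; payment $954.79; balance $1,251.76
Installment 10: opening $1,251.76; interest $130.10 → $1,381.86; payment $954.79; balance $427.07
Installment 11: opening $427.07; interest $130.10 → $557.17; payment $557.17; balance $0.00
Balance reaches $0.00 in installment 11.

11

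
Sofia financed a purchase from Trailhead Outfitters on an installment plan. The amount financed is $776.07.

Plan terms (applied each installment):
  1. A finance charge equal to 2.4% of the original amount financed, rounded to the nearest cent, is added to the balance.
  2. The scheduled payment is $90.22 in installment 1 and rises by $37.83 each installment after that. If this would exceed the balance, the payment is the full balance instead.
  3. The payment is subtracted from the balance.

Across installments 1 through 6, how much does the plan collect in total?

Installment 1: opening $776.07; interest $18.63 → $794.70; payment $90.22; balance $704.48
Installment 2: opening $704.48; interest $18.63 → $723.11; payment $128.05; balance $595.06
Installment 3: opening $595.06; interest $18.63 → $613.69; payment $165.88; balance $447.81
Installment 4: opening $447.81; interest $18.63 → $466.44; payment $203.71; balance $262.73
Installment 5: opening $262.73; interest $18.63 → $281.36; payment $241.54; balance $39.82
Installment 6: opening $39.82; interest $18.63 → $58.45; payment $58.45; balance $0.00
Total paid: $887.85

$887.85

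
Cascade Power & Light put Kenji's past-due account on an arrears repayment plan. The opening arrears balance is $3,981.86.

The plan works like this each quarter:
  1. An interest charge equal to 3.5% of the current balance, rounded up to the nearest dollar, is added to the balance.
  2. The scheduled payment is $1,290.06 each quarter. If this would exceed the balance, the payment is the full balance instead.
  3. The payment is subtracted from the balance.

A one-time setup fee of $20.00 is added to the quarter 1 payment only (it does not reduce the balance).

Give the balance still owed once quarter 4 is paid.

# | Opening | Interest | Payment | Fee | End bal
1 | $3,981.86 | $140.00 | $1,290.06 | $20.00 | $2,831.80
2 | $2,831.80 | $100.00 | $1,290.06 | — | $1,641.74
3 | $1,641.74 | $58.00 | $1,290.06 | — | $409.68
4 | $409.68 | $15.00 | $424.68 | — | $0.00

$0.00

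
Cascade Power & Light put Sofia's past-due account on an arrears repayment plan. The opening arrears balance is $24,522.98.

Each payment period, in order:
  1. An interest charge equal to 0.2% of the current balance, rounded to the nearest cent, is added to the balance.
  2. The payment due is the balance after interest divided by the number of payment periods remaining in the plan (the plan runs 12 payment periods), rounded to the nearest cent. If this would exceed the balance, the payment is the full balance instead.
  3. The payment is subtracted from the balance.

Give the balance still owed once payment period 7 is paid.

$10,361.83

Payment period 1: $24,522.98 +$49.05 interest = $24,572.03; pay $2,047.67 → $22,524.36
Payment period 2: $22,524.36 +$45.05 interest = $22,569.41; pay $2,051.76 → $20,517.65
Payment period 3: $20,517.65 +$41.04 interest = $20,558.69; pay $2,055.87 → $18,502.82
Payment period 4: $18,502.82 +$37.01 interest = $18,539.83; pay $2,059.98 → $16,479.85
Payment period 5: $16,479.85 +$32.96 interest = $16,512.81; pay $2,064.10 → $14,448.71
Payment period 6: $14,448.71 +$28.90 interest = $14,477.61; pay $2,068.23 → $12,409.38
Payment period 7: $12,409.38 +$24.82 interest = $12,434.20; pay $2,072.37 → $10,361.83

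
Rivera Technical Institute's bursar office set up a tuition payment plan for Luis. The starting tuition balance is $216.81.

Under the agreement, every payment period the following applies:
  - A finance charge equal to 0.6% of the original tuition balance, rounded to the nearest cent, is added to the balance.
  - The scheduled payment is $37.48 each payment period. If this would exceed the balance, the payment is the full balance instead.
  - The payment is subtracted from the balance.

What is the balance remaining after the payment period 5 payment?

$35.91

Payment period 1: opening $216.81; interest $1.30 → $218.11; payment $37.48; balance $180.63
Payment period 2: opening $180.63; interest $1.30 → $181.93; payment $37.48; balance $144.45
Payment period 3: opening $144.45; interest $1.30 → $145.75; payment $37.48; balance $108.27
Payment period 4: opening $108.27; interest $1.30 → $109.57; payment $37.48; balance $72.09
Payment period 5: opening $72.09; interest $1.30 → $73.39; payment $37.48; balance $35.91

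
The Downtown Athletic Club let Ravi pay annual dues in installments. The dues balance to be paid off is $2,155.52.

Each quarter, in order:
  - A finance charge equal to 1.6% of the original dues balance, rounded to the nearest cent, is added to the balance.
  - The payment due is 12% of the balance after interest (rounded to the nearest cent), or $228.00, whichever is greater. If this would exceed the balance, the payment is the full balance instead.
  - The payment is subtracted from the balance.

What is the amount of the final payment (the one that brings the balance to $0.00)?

$212.71

# | Opening | Interest | Payment | End bal
1 | $2,155.52 | $34.49 | $262.80 | $1,927.21
2 | $1,927.21 | $34.49 | $235.40 | $1,726.30
3 | $1,726.30 | $34.49 | $228.00 | $1,532.79
4 | $1,532.79 | $34.49 | $228.00 | $1,339.28
5 | $1,339.28 | $34.49 | $228.00 | $1,145.77
6 | $1,145.77 | $34.49 | $228.00 | $952.26
7 | $952.26 | $34.49 | $228.00 | $758.75
8 | $758.75 | $34.49 | $228.00 | $565.24
9 | $565.24 | $34.49 | $228.00 | $371.73
10 | $371.73 | $34.49 | $228.00 | $178.22
11 | $178.22 | $34.49 | $212.71 | $0.00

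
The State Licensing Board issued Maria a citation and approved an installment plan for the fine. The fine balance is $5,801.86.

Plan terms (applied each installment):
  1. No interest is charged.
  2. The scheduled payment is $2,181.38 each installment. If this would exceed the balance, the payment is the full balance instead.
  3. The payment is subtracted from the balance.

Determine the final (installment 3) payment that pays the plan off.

Installment 1: opening $5,801.86; payment $2,181.38; balance $3,620.48
Installment 2: opening $3,620.48; payment $2,181.38; balance $1,439.10
Installment 3: opening $1,439.10; payment $1,439.10; balance $0.00

$1,439.10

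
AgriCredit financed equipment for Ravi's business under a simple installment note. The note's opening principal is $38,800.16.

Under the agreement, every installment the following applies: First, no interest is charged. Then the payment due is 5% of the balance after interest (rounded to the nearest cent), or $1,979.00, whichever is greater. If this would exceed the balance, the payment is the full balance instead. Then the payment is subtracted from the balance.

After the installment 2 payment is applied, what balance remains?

$34,842.16

Installment 1: opening $38,800.16; payment $1,979.00; balance $36,821.16
Installment 2: opening $36,821.16; payment $1,979.00; balance $34,842.16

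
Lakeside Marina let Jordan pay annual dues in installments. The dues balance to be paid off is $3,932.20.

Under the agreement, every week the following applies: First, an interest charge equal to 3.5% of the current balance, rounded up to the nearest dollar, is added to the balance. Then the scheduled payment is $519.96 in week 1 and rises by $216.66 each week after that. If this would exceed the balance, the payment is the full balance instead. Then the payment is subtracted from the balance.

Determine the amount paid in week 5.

$1,027.40

Week 1: $3,932.20 +$138.00 interest = $4,070.20; pay $519.96 → $3,550.24
Week 2: $3,550.24 +$125.00 interest = $3,675.24; pay $736.62 → $2,938.62
Week 3: $2,938.62 +$103.00 interest = $3,041.62; pay $953.28 → $2,088.34
Week 4: $2,088.34 +$74.00 interest = $2,162.34; pay $1,169.94 → $992.40
Week 5: $992.40 +$35.00 interest = $1,027.40; pay $1,027.40 → $0.00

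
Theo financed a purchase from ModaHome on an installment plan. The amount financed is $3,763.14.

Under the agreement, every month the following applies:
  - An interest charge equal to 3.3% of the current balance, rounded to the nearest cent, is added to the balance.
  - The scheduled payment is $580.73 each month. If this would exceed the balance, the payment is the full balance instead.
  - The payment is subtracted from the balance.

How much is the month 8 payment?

# | Opening | Interest | Payment | End bal
1 | $3,763.14 | $124.18 | $580.73 | $3,306.59
2 | $3,306.59 | $109.12 | $580.73 | $2,834.98
3 | $2,834.98 | $93.55 | $580.73 | $2,347.80
4 | $2,347.80 | $77.48 | $580.73 | $1,844.55
5 | $1,844.55 | $60.87 | $580.73 | $1,324.69
6 | $1,324.69 | $43.71 | $580.73 | $787.67
7 | $787.67 | $25.99 | $580.73 | $232.93
8 | $232.93 | $7.69 | $240.62 | $0.00

$240.62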